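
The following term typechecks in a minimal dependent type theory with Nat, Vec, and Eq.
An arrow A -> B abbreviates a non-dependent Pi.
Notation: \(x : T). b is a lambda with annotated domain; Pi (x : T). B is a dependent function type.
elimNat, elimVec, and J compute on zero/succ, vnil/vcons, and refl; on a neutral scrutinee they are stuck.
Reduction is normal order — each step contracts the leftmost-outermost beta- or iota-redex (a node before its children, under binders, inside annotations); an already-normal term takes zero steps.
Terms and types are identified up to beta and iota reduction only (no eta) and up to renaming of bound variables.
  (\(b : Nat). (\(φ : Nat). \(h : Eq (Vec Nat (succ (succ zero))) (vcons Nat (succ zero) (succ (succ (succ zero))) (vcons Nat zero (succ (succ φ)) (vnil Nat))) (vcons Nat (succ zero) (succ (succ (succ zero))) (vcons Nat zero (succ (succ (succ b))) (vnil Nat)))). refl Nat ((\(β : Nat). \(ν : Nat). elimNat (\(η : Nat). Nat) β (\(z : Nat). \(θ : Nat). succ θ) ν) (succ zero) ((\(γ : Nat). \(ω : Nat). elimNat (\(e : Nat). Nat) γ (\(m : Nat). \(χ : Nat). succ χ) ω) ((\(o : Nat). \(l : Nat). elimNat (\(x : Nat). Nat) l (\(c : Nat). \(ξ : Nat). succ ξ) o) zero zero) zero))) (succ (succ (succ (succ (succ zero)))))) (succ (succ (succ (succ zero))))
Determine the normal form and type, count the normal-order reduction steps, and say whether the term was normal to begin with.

reduced normal form:
  \(b : Eq (Vec Nat (succ (succ zero))) (vcons Nat (succ zero) (succ (succ (succ zero))) (vcons Nat zero (succ (succ (succ (succ (succ (succ (succ zero))))))) (vnil Nat))) (vcons Nat (succ zero) (succ (succ (succ zero))) (vcons Nat zero (succ (succ (succ (succ (succ (succ (succ zero))))))) (vnil Nat)))). refl Nat (succ zero)
the term's type:
  Eq (Vec Nat (succ (succ zero))) (vcons Nat (succ zero) (succ (succ (succ zero))) (vcons Nat zero (succ (succ (succ (succ (succ (succ (succ zero))))))) (vnil Nat))) (vcons Nat (succ zero) (succ (succ (succ zero))) (vcons Nat zero (succ (succ (succ (succ (succ (succ (succ zero))))))) (vnil Nat))) -> Eq Nat (succ zero) (succ zero)
reduction steps (normal order): 11
started in normal form: no
first redex: a beta-redex


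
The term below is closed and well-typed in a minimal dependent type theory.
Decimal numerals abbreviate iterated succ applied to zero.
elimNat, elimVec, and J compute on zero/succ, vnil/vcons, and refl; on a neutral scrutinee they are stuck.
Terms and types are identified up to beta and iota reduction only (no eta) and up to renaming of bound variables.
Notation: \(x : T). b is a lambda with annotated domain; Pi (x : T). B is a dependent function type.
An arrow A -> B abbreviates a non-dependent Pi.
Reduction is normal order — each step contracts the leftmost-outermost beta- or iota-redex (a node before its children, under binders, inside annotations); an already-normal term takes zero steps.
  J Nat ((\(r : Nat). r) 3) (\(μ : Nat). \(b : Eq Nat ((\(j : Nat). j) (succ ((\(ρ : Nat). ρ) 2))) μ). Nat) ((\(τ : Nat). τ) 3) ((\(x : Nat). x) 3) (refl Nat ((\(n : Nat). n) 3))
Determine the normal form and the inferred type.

reduced normal form:
  3
inferred type:
  Nat
observation: the leftmost-outermost redex is a J iota-redex, and normalization takes 2 steps.


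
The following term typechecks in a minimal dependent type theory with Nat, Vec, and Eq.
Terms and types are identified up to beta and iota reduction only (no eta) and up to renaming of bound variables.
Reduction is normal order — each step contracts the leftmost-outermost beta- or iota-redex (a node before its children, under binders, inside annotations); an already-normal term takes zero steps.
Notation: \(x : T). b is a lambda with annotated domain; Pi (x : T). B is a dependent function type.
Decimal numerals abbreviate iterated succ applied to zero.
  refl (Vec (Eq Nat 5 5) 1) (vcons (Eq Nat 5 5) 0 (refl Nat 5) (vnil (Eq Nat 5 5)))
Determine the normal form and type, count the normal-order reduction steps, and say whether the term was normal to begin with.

resulting normal form:
  refl (Vec (Eq Nat 5 5) 1) (vcons (Eq Nat 5 5) 0 (refl Nat 5) (vnil (Eq Nat 5 5)))
type:
  Eq (Vec (Eq Nat 5 5) 1) (vcons (Eq Nat 5 5) 0 (refl Nat 5) (vnil (Eq Nat 5 5))) (vcons (Eq Nat 5 5) 0 (refl Nat 5) (vnil (Eq Nat 5 5)))
normal-order step count: 0
already normal: yes


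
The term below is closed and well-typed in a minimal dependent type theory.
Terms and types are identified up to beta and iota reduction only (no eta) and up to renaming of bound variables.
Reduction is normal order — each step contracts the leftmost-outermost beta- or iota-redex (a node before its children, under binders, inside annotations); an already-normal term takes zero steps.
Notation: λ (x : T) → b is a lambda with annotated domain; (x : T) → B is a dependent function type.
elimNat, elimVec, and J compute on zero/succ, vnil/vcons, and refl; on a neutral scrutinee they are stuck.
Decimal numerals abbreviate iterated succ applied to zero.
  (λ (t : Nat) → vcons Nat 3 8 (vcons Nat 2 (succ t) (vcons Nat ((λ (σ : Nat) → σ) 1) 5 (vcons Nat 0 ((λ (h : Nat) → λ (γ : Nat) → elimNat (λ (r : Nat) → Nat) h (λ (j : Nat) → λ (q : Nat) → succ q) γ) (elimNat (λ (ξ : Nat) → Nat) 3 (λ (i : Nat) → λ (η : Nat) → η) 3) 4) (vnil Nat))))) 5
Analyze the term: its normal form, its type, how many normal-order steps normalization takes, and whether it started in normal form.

reduced normal form:
  vcons Nat 3 8 (vcons Nat 2 6 (vcons Nat 1 5 (vcons Nat 0 7 (vnil Nat))))
type:
  Vec Nat 4
steps to reach normal form (normal order): 27
already normal: no
first redex: a beta-redex


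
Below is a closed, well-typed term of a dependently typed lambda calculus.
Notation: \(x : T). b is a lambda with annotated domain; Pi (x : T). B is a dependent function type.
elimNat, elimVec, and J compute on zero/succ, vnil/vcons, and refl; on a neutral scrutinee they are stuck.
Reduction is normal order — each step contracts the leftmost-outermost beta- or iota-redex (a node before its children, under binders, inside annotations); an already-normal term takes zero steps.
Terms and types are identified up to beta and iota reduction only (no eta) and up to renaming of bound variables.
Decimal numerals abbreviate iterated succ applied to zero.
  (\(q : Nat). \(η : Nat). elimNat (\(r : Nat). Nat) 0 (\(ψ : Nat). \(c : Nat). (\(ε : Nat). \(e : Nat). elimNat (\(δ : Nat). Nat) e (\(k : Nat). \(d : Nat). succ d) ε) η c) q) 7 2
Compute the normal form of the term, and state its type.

resulting normal form:
  14
inferred type:
  Nat


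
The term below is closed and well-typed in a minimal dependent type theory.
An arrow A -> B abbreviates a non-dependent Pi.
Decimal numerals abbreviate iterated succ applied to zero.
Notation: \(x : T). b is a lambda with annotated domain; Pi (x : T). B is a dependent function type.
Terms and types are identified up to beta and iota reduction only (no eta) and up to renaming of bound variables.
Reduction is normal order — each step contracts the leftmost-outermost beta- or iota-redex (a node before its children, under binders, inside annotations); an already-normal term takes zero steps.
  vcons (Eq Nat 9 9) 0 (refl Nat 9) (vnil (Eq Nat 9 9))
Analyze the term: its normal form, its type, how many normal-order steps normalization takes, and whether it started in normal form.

normal form:
  vcons (Eq Nat 9 9) 0 (refl Nat 9) (vnil (Eq Nat 9 9))
type:
  Vec (Eq Nat 9 9) 1
reduction steps (normal order): 0
term was already normal: yes


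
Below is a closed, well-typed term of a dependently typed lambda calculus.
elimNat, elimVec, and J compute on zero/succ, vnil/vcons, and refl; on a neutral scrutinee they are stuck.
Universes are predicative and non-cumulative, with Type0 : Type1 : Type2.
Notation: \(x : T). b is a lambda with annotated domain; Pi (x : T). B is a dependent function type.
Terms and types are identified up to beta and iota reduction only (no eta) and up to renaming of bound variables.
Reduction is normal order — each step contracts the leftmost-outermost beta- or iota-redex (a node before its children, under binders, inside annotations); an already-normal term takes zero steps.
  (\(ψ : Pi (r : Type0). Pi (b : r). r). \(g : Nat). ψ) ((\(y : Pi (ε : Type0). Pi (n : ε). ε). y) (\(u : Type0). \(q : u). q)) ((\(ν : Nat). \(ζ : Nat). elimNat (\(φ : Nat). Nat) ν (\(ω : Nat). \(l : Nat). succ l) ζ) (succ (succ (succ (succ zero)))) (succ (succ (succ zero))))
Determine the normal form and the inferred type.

resulting normal form:
  \(ψ : Type0). \(r : ψ). r
the term's type:
  Pi (ψ : Type0). Pi (r : ψ). ψ
observation: the leftmost-outermost redex is a beta-redex, and normalization takes 3 steps.


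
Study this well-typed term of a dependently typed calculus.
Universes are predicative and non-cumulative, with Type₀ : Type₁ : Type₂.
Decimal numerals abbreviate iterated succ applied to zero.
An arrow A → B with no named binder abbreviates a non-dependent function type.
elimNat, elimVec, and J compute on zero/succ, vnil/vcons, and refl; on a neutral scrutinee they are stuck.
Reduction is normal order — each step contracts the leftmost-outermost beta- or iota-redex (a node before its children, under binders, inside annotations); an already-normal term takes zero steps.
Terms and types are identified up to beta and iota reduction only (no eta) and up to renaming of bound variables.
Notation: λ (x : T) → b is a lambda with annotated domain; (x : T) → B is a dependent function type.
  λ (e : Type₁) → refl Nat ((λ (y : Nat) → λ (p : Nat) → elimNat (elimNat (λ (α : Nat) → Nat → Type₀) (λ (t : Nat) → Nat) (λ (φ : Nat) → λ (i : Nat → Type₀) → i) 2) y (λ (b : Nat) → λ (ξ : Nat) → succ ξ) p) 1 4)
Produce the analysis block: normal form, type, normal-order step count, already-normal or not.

resulting normal form:
  λ (e : Type₁) → refl Nat 5
the term's type:
  Type₁ → Eq Nat 5 5
normal-order step count: 15
already normal: no
first contracted redex: a beta-redex


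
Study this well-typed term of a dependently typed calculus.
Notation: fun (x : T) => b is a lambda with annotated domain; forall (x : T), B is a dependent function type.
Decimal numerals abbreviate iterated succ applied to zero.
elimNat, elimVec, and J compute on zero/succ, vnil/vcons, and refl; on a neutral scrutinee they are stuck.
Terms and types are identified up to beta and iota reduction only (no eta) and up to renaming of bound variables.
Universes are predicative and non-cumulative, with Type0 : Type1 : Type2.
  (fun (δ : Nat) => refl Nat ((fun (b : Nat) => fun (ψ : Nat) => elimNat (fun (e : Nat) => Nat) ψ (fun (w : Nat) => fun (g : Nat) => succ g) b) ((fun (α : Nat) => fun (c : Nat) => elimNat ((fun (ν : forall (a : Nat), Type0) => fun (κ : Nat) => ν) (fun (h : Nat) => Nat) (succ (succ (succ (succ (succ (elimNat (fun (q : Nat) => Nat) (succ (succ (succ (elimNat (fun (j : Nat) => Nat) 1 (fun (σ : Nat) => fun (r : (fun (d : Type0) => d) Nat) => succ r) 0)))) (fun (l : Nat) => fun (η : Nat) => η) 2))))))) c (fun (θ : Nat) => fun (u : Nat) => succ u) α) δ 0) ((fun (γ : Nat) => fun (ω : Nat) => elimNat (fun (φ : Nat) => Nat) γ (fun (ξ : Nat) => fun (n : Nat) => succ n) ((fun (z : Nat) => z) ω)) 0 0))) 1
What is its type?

inferred type:
  Eq Nat 1 1


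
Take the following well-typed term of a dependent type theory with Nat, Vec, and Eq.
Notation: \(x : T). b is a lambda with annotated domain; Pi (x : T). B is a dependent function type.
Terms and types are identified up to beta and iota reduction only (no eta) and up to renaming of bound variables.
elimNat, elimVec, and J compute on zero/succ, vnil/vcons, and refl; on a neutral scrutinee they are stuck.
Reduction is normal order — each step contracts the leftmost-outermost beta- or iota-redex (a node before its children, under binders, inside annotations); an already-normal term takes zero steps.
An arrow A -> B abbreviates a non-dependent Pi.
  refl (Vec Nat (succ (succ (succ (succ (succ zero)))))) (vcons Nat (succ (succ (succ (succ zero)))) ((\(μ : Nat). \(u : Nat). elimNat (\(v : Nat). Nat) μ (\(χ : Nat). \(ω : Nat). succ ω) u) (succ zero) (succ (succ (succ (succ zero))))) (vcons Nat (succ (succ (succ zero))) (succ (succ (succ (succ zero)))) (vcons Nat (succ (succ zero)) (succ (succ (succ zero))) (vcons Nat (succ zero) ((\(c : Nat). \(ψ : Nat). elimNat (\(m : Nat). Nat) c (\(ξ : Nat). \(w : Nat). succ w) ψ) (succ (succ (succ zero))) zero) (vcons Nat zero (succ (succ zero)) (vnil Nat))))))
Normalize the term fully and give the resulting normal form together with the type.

normal form:
  refl (Vec Nat (succ (succ (succ (succ (succ zero)))))) (vcons Nat (succ (succ (succ (succ zero)))) (succ (succ (succ (succ (succ zero))))) (vcons Nat (succ (succ (succ zero))) (succ (succ (succ (succ zero)))) (vcons Nat (succ (succ zero)) (succ (succ (succ zero))) (vcons Nat (succ zero) (succ (succ (succ zero))) (vcons Nat zero (succ (succ zero)) (vnil Nat))))))
type:
  Eq (Vec Nat (succ (succ (succ (succ (succ zero)))))) (vcons Nat (succ (succ (succ (succ zero)))) (succ (succ (succ (succ (succ zero))))) (vcons Nat (succ (succ (succ zero))) (succ (succ (succ (succ zero)))) (vcons Nat (succ (succ zero)) (succ (succ (succ zero))) (vcons Nat (succ zero) (succ (succ (succ zero))) (vcons Nat zero (succ (succ zero)) (vnil Nat)))))) (vcons Nat (succ (succ (succ (succ zero)))) (succ (succ (succ (succ (succ zero))))) (vcons Nat (succ (succ (succ zero))) (succ (succ (succ (succ zero)))) (vcons Nat (succ (succ zero)) (succ (succ (succ zero))) (vcons Nat (succ zero) (succ (succ (succ zero))) (vcons Nat zero (succ (succ zero)) (vnil Nat))))))


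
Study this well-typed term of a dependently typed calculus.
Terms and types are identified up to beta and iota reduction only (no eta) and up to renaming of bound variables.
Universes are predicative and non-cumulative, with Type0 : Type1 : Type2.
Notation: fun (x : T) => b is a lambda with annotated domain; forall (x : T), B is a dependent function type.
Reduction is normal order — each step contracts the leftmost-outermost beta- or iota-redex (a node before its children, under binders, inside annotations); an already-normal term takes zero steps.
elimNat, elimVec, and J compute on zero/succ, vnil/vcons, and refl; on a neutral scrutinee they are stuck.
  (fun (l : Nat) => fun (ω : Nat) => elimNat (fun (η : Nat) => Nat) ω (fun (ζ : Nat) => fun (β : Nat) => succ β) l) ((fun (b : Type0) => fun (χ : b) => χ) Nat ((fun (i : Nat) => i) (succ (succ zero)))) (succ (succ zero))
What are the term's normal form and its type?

resulting normal form:
  succ (succ (succ (succ zero)))
type:
  Nat


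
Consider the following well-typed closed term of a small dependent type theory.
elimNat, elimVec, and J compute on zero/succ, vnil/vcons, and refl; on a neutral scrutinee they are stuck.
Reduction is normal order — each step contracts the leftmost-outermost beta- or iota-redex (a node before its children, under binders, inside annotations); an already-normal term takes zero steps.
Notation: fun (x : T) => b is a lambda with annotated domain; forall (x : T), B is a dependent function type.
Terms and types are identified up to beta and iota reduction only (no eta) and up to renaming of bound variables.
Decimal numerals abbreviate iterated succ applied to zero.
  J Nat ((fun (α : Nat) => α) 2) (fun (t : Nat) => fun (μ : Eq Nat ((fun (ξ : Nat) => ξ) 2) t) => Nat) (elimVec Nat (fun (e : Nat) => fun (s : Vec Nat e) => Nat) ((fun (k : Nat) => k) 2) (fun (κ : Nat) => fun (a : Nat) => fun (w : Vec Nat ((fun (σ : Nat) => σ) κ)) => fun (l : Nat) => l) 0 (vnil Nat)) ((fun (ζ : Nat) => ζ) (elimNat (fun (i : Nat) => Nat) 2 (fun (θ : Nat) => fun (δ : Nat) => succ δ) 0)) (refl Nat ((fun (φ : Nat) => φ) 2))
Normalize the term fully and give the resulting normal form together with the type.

normal form:
  2
type:
  Nat
observation: 3 normal-order steps normalize the term, beginning with a J iota-redex.


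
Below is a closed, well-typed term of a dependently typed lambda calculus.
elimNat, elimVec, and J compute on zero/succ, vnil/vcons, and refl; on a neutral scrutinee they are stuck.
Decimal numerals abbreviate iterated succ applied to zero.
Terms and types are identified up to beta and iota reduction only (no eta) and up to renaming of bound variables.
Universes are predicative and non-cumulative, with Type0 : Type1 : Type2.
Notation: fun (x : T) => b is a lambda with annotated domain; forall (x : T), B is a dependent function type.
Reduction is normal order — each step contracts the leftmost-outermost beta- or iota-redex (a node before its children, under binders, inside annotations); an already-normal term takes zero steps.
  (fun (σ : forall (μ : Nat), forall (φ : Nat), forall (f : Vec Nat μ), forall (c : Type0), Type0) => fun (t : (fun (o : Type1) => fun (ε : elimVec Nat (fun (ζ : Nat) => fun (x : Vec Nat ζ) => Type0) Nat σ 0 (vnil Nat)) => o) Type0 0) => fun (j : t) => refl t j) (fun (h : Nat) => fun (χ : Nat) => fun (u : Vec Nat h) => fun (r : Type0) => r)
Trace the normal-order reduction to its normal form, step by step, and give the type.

reduction (normal order):
  (fun (σ : forall (μ : Nat), forall (φ : Nat), forall (f : Vec Nat μ), forall (c : Type0), Type0) => fun (t : (fun (o : Type1) => fun (ε : elimVec Nat (fun (ζ : Nat) => fun (x : Vec Nat ζ) => Type0) Nat σ 0 (vnil Nat)) => o) Type0 0) => fun (j : t) => refl t j) (fun (h : Nat) => fun (χ : Nat) => fun (u : Vec Nat h) => fun (r : Type0) => r)
  ~> fun (σ : (fun (μ : Type1) => fun (φ : elimVec Nat (fun (f : Nat) => fun (c : Vec Nat f) => Type0) Nat (fun (t : Nat) => fun (o : Nat) => fun (ε : Vec Nat t) => fun (ζ : Type0) => ζ) 0 (vnil Nat)) => μ) Type0 0) => fun (x : σ) => refl σ x
  ~> fun (σ : (fun (μ : elimVec Nat (fun (φ : Nat) => fun (f : Vec Nat φ) => Type0) Nat (fun (c : Nat) => fun (t : Nat) => fun (o : Vec Nat c) => fun (ε : Type0) => ε) 0 (vnil Nat)) => Type0) 0) => fun (ζ : σ) => refl σ ζ
  ~> fun (σ : Type0) => fun (μ : σ) => refl σ μ
type:
  forall (σ : Type0), forall (μ : σ), Eq σ μ μ


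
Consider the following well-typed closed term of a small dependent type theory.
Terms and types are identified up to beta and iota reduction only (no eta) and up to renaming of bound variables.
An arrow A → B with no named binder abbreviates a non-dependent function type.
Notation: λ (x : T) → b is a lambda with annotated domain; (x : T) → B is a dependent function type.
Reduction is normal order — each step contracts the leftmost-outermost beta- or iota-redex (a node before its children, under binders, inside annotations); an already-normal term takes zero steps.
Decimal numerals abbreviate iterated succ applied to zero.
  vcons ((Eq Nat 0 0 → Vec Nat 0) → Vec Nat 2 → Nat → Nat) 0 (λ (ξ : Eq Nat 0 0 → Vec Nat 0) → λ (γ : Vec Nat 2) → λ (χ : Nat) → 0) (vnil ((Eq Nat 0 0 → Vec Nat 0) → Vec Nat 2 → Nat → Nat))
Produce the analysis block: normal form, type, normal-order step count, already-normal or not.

resulting normal form:
  vcons ((Eq Nat 0 0 → Vec Nat 0) → Vec Nat 2 → Nat → Nat) 0 (λ (ξ : Eq Nat 0 0 → Vec Nat 0) → λ (γ : Vec Nat 2) → λ (χ : Nat) → 0) (vnil ((Eq Nat 0 0 → Vec Nat 0) → Vec Nat 2 → Nat → Nat))
inferred type:
  Vec ((Eq Nat 0 0 → Vec Nat 0) → Vec Nat 2 → Nat → Nat) 1
steps to reach normal form (normal order): 0
started in normal form: yes


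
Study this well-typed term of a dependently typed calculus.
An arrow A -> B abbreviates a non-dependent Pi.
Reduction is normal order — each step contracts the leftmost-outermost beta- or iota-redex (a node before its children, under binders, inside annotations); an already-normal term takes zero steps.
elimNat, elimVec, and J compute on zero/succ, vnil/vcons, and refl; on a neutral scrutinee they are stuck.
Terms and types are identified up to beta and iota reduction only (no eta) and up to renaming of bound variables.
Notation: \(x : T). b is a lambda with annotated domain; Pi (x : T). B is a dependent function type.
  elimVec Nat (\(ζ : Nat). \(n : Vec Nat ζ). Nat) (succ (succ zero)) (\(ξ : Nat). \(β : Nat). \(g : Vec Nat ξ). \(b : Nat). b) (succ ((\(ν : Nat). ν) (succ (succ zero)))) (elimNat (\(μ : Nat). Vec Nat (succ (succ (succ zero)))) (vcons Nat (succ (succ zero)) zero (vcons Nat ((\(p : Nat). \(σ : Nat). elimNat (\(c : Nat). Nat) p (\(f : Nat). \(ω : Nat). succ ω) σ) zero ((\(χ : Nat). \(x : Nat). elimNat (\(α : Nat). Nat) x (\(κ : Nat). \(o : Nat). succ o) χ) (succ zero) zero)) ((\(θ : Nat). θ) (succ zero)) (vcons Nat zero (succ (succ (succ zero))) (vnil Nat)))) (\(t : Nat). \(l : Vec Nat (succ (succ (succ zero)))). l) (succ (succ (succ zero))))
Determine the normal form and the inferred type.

reduced normal form:
  succ (succ zero)
inferred type:
  Nat


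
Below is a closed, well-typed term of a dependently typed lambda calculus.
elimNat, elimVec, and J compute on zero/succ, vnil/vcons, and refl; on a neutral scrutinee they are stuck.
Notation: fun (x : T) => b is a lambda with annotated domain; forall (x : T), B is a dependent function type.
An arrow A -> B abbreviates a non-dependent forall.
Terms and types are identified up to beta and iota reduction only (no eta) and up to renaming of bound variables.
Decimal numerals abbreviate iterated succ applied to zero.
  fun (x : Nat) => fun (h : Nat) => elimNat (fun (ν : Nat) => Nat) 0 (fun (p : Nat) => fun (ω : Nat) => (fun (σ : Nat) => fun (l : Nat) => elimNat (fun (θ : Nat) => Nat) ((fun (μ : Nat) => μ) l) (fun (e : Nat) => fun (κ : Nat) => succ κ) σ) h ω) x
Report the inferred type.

the term's type:
  Nat -> Nat -> Nat


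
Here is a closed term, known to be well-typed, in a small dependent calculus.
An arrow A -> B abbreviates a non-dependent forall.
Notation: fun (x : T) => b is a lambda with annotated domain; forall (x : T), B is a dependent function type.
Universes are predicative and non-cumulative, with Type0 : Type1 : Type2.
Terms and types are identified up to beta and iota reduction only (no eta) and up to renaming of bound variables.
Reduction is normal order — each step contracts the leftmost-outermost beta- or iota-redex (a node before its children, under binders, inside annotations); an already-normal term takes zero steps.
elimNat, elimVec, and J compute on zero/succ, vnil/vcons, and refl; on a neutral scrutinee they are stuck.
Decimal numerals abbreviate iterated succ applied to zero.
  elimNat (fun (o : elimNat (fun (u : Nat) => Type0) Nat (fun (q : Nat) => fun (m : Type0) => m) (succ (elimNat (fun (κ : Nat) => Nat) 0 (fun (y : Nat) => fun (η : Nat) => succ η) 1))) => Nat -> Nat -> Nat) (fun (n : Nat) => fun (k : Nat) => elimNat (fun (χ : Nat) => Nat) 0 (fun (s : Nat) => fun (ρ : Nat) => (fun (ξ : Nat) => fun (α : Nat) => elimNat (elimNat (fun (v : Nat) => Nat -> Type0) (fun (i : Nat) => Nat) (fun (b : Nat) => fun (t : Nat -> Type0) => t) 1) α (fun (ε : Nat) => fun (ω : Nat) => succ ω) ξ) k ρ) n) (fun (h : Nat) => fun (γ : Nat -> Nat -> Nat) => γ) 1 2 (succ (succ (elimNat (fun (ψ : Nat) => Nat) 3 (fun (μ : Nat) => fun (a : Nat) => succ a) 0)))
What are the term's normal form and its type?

resulting normal form:
  10
type:
  Nat


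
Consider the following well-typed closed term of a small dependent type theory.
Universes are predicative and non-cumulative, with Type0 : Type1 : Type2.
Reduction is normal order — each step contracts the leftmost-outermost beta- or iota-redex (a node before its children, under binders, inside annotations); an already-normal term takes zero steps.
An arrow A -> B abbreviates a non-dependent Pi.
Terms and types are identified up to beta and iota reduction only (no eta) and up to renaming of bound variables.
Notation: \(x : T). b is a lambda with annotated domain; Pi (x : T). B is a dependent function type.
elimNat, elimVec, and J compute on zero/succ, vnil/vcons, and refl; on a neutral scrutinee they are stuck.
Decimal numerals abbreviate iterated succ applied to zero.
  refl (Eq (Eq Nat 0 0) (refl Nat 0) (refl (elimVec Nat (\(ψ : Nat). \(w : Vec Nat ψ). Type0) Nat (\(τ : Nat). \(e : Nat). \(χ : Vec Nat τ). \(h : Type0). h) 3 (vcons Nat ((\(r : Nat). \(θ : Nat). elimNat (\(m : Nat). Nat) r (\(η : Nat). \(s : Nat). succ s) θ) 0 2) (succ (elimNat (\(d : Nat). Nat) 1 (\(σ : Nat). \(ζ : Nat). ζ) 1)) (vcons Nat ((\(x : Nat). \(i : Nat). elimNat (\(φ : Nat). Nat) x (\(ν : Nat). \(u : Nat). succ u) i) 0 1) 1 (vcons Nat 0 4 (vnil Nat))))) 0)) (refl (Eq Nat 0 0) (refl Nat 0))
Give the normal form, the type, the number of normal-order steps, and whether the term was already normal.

normal form:
  refl (Eq (Eq Nat 0 0) (refl Nat 0) (refl Nat 0)) (refl (Eq Nat 0 0) (refl Nat 0))
type:
  Eq (Eq (Eq Nat 0 0) (refl Nat 0) (refl Nat 0)) (refl (Eq Nat 0 0) (refl Nat 0)) (refl (Eq Nat 0 0) (refl Nat 0))
normal-order step count: 16
term was already normal: no
first redex: an elimVec iota-redex


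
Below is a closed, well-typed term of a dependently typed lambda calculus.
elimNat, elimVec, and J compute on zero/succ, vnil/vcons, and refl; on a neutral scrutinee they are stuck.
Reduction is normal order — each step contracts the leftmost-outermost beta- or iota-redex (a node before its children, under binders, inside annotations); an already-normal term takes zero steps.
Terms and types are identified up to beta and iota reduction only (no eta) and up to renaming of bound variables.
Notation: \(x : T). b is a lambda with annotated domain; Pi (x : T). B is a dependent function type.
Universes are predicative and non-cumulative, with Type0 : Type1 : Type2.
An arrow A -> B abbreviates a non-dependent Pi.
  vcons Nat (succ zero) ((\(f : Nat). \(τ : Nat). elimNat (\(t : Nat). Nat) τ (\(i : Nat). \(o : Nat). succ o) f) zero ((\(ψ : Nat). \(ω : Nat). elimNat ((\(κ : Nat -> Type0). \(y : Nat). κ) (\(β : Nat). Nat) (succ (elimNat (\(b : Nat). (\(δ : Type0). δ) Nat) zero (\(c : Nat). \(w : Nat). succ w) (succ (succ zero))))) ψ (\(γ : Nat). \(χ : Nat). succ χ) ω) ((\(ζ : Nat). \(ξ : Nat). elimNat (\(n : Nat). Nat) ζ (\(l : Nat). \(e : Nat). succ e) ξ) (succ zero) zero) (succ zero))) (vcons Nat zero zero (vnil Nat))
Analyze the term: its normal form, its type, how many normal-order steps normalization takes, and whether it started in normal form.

resulting normal form:
  vcons Nat (succ zero) (succ (succ zero)) (vcons Nat zero zero (vnil Nat))
inferred type:
  Vec Nat (succ (succ zero))
reduction steps (normal order): 12
started in normal form: no
first redex: a beta-redex


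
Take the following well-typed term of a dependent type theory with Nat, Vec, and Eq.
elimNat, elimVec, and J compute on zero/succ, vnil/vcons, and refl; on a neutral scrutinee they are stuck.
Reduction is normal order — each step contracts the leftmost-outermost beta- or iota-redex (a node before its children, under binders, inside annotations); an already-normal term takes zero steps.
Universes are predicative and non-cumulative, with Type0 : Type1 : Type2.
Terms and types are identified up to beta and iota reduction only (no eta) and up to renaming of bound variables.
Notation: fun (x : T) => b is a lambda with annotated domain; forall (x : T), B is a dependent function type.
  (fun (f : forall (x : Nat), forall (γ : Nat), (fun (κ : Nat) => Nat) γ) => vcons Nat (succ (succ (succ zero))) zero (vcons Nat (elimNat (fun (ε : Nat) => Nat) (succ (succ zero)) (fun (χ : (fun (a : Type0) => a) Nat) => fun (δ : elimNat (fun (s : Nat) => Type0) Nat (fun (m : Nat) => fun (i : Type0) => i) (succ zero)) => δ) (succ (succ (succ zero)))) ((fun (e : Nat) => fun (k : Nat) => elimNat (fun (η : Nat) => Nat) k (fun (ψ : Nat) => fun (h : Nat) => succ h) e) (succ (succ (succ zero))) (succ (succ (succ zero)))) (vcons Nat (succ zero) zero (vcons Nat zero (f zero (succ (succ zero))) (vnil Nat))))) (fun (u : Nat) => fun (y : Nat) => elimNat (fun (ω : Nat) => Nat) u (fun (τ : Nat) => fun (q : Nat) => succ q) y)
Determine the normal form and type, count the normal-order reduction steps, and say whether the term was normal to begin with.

normal form:
  vcons Nat (succ (succ (succ zero))) zero (vcons Nat (succ (succ zero)) (succ (succ (succ (succ (succ (succ zero)))))) (vcons Nat (succ zero) zero (vcons Nat zero (succ (succ zero)) (vnil Nat))))
type:
  Vec Nat (succ (succ (succ (succ zero))))
normal-order step count: 32
already normal: no
first redex: a beta-redex


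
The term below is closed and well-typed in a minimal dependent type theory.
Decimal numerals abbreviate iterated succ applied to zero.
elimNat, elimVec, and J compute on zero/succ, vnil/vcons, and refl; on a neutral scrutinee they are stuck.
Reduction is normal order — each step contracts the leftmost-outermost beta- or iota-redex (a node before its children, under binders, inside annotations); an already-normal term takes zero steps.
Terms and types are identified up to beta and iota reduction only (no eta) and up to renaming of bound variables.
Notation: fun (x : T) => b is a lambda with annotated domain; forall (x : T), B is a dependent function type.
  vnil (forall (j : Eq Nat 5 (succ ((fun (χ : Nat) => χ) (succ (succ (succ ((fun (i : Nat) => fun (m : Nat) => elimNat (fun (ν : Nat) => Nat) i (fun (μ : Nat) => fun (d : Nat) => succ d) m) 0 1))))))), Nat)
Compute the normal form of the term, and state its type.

resulting normal form:
  vnil (forall (j : Eq Nat 5 5), Nat)
type:
  Vec (forall (j : Eq Nat 5 5), Nat) 0
observation: the term reaches its normal form after 7 normal-order steps.


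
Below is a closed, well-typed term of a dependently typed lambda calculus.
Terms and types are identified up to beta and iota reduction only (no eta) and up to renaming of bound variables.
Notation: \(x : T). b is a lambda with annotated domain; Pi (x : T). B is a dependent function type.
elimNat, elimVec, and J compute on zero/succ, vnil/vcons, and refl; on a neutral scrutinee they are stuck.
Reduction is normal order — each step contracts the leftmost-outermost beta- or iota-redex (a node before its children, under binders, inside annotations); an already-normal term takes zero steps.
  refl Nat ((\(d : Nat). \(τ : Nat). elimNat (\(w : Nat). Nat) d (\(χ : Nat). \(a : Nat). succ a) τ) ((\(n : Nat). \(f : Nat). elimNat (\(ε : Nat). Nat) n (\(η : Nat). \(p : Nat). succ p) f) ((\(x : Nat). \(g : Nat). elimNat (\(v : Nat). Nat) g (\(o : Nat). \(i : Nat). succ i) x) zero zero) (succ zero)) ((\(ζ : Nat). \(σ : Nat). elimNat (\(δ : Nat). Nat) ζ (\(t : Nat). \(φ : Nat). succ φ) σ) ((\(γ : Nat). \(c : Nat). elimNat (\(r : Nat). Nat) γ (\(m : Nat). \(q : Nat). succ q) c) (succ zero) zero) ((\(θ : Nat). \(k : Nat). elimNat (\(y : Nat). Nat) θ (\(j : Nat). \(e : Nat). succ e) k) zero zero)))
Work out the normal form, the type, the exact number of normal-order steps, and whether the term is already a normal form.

reduced normal form:
  refl Nat (succ (succ zero))
the term's type:
  Eq Nat (succ (succ zero)) (succ (succ zero))
steps to reach normal form (normal order): 24
started in normal form: no
first redex: a beta-redex


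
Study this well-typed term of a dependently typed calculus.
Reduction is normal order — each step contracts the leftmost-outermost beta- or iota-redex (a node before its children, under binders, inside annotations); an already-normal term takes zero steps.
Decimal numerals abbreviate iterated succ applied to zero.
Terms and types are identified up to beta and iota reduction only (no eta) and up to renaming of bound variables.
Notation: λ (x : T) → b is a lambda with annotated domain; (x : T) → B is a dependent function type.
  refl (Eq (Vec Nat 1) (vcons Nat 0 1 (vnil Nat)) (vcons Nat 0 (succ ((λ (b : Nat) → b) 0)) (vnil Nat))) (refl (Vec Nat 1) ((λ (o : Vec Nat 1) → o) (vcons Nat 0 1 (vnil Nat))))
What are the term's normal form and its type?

reduced normal form:
  refl (Eq (Vec Nat 1) (vcons Nat 0 1 (vnil Nat)) (vcons Nat 0 1 (vnil Nat))) (refl (Vec Nat 1) (vcons Nat 0 1 (vnil Nat)))
the term's type:
  Eq (Eq (Vec Nat 1) (vcons Nat 0 1 (vnil Nat)) (vcons Nat 0 1 (vnil Nat))) (refl (Vec Nat 1) (vcons Nat 0 1 (vnil Nat))) (refl (Vec Nat 1) (vcons Nat 0 1 (vnil Nat)))


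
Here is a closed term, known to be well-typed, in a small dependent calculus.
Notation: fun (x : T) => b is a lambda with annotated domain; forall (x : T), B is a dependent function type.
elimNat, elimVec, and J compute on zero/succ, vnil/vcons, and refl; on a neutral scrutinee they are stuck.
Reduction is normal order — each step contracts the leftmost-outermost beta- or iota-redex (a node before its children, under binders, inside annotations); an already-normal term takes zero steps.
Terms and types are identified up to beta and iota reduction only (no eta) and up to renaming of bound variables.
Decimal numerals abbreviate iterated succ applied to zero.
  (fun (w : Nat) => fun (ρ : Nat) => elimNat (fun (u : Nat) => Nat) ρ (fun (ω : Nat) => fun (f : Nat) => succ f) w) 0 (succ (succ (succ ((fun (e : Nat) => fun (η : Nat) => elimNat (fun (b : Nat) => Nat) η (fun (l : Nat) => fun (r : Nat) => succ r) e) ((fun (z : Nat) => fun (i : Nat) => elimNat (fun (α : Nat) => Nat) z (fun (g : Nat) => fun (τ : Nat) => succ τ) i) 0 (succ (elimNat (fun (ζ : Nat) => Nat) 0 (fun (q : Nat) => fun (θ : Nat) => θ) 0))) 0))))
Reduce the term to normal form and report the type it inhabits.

resulting normal form:
  4
the term's type:
  Nat
observation: the leftmost-outermost redex is a beta-redex, and normalization takes 16 steps.


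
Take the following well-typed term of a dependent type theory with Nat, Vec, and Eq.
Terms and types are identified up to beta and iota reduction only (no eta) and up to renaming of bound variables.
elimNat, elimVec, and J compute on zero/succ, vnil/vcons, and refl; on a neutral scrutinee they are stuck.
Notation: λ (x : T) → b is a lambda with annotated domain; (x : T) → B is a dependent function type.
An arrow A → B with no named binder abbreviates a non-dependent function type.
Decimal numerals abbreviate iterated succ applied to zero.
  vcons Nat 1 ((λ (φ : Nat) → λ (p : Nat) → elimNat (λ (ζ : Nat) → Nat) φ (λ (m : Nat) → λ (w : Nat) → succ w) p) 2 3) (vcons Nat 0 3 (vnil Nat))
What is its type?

inferred type:
  Vec Nat 2


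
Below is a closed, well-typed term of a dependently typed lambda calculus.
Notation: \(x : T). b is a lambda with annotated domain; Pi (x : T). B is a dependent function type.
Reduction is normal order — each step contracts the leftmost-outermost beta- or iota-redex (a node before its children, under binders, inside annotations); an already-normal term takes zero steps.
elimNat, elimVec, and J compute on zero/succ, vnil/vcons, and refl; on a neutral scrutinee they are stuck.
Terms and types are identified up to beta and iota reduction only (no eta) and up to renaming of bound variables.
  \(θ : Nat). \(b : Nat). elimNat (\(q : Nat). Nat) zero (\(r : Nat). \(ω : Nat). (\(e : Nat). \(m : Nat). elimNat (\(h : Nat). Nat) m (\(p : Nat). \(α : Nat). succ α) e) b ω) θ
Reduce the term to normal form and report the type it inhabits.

reduced normal form:
  \(θ : Nat). \(b : Nat). elimNat (\(q : Nat). Nat) zero (\(r : Nat). \(ω : Nat). elimNat (\(e : Nat). Nat) ω (\(m : Nat). \(h : Nat). succ h) b) θ
the term's type:
  Pi (θ : Nat). Pi (b : Nat). Nat
observation: 2 normal-order steps separate the term from its normal form.


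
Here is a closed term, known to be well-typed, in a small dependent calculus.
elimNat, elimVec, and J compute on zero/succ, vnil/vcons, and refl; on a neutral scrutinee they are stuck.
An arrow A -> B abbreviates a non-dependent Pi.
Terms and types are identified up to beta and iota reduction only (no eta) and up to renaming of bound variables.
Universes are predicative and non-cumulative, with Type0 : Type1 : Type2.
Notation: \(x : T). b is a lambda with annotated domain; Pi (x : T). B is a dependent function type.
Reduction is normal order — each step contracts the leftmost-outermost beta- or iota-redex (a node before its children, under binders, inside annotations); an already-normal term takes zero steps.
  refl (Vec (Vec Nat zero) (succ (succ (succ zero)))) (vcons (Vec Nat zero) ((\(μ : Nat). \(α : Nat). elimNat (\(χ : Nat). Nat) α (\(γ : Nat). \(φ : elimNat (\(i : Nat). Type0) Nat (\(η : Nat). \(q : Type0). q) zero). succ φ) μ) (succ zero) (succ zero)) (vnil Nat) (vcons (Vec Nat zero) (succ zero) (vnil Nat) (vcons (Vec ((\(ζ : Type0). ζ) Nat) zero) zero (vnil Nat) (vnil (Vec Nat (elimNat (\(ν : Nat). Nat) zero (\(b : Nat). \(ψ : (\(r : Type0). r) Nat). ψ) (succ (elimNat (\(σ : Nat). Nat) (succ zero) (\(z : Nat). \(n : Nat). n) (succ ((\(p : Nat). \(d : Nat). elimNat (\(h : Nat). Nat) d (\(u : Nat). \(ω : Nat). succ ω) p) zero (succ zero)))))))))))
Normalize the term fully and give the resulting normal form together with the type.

resulting normal form:
  refl (Vec (Vec Nat zero) (succ (succ (succ zero)))) (vcons (Vec Nat zero) (succ (succ zero)) (vnil Nat) (vcons (Vec Nat zero) (succ zero) (vnil Nat) (vcons (Vec Nat zero) zero (vnil Nat) (vnil (Vec Nat zero)))))
type:
  Eq (Vec (Vec Nat zero) (succ (succ (succ zero)))) (vcons (Vec Nat zero) (succ (succ zero)) (vnil Nat) (vcons (Vec Nat zero) (succ zero) (vnil Nat) (vcons (Vec Nat zero) zero (vnil Nat) (vnil (Vec Nat zero))))) (vcons (Vec Nat zero) (succ (succ zero)) (vnil Nat) (vcons (Vec Nat zero) (succ zero) (vnil Nat) (vcons (Vec Nat zero) zero (vnil Nat) (vnil (Vec Nat zero)))))
observation: reduction starts at a beta-redex, and 25 normal-order steps reach the normal form.


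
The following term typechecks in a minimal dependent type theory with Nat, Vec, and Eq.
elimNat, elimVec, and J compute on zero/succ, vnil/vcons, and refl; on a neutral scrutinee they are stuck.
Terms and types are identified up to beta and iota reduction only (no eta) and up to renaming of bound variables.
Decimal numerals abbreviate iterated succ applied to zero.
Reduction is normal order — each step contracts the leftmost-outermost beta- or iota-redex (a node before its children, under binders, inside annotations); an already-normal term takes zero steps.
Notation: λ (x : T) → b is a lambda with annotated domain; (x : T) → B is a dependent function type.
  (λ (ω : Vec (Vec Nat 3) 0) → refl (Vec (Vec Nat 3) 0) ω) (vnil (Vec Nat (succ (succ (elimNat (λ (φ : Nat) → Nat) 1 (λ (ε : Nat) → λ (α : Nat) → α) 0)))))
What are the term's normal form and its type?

reduced normal form:
  refl (Vec (Vec Nat 3) 0) (vnil (Vec Nat 3))
the term's type:
  Eq (Vec (Vec Nat 3) 0) (vnil (Vec Nat 3)) (vnil (Vec Nat 3))
observation: 2 normal-order steps separate the term from its normal form.


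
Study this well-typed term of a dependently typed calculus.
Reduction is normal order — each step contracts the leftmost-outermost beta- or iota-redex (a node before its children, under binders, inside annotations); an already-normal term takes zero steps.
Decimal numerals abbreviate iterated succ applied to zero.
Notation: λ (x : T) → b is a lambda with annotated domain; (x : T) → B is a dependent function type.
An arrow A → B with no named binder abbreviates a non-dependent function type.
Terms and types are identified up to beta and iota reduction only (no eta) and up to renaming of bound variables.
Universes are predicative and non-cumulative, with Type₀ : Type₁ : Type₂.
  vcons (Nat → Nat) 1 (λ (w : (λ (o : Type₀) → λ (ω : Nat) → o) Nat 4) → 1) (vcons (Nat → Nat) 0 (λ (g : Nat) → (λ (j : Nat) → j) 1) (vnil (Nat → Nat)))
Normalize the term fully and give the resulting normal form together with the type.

normal form:
  vcons (Nat → Nat) 1 (λ (w : Nat) → 1) (vcons (Nat → Nat) 0 (λ (o : Nat) → 1) (vnil (Nat → Nat)))
type:
  Vec (Nat → Nat) 2


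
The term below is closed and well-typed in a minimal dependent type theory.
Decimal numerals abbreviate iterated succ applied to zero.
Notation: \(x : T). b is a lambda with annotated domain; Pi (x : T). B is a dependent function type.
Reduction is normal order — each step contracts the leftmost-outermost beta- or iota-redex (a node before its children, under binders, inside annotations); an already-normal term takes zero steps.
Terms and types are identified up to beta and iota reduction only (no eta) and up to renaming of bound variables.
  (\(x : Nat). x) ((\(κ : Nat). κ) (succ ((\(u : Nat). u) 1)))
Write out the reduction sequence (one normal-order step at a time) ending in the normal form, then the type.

normal-order reduction:
  (\(x : Nat). x) ((\(κ : Nat). κ) (succ ((\(u : Nat). u) 1)))
  ~> (\(x : Nat). x) (succ ((\(κ : Nat). κ) 1))
  ~> succ ((\(x : Nat). x) 1)
  ~> 2
the term's type:
  Nat
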